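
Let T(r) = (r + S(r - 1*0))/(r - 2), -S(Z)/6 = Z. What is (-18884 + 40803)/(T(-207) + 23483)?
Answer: 199177/213344 ≈ 0.93360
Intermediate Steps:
S(Z) = -6*Z
T(r) = -5*r/(-2 + r) (T(r) = (r - 6*(r - 1*0))/(r - 2) = (r - 6*(r + 0))/(-2 + r) = (r - 6*r)/(-2 + r) = (-5*r)/(-2 + r) = -5*r/(-2 + r))
(-18884 + 40803)/(T(-207) + 23483) = (-18884 + 40803)/(-5*(-207)/(-2 - 207) + 23483) = 21919/(-5*(-207)/(-209) + 23483) = 21919/(-5*(-207)*(-1/209) + 23483) = 21919/(-1035/209 + 23483) = 21919/(4906912/209) = 21919*(209/4906912) = 199177/213344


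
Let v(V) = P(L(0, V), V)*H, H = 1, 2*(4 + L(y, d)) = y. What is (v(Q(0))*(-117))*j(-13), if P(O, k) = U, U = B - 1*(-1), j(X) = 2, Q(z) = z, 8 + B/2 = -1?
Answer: 3978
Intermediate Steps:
B = -18 (B = -16 + 2*(-1) = -16 - 2 = -18)
L(y, d) = -4 + y/2
U = -17 (U = -18 - 1*(-1) = -18 + 1 = -17)
P(O, k) = -17
v(V) = -17 (v(V) = -17*1 = -17)
(v(Q(0))*(-117))*j(-13) = -17*(-117)*2 = 1989*2 = 3978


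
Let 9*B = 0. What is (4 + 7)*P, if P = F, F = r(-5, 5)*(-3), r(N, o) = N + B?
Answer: 165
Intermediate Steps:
B = 0 (B = (1/9)*0 = 0)
r(N, o) = N (r(N, o) = N + 0 = N)
F = 15 (F = -5*(-3) = 15)
P = 15
(4 + 7)*P = (4 + 7)*15 = 11*15 = 165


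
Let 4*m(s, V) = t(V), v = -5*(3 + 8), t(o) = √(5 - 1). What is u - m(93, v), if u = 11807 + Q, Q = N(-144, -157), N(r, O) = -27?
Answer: 23559/2 ≈ 11780.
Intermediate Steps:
t(o) = 2 (t(o) = √4 = 2)
Q = -27
v = -55 (v = -5*11 = -55)
m(s, V) = ½ (m(s, V) = (¼)*2 = ½)
u = 11780 (u = 11807 - 27 = 11780)
u - m(93, v) = 11780 - 1*½ = 11780 - ½ = 23559/2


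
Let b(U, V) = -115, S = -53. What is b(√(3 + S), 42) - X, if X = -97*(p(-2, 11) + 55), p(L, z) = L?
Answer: 5026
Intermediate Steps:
X = -5141 (X = -97*(-2 + 55) = -97*53 = -1*5141 = -5141)
b(√(3 + S), 42) - X = -115 - 1*(-5141) = -115 + 5141 = 5026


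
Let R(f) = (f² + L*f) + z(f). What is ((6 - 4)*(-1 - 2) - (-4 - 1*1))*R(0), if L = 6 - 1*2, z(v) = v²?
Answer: 0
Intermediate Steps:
L = 4 (L = 6 - 2 = 4)
R(f) = 2*f² + 4*f (R(f) = (f² + 4*f) + f² = 2*f² + 4*f)
((6 - 4)*(-1 - 2) - (-4 - 1*1))*R(0) = ((6 - 4)*(-1 - 2) - (-4 - 1*1))*(2*0*(2 + 0)) = (2*(-3) - (-4 - 1))*(2*0*2) = (-6 - 1*(-5))*0 = (-6 + 5)*0 = -1*0 = 0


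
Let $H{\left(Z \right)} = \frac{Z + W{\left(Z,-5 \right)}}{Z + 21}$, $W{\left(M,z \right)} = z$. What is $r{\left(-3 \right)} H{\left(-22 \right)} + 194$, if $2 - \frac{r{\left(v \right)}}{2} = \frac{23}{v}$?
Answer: $716$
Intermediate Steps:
$r{\left(v \right)} = 4 - \frac{46}{v}$ ($r{\left(v \right)} = 4 - 2 \frac{23}{v} = 4 - \frac{46}{v}$)
$H{\left(Z \right)} = \frac{-5 + Z}{21 + Z}$ ($H{\left(Z \right)} = \frac{Z - 5}{Z + 21} = \frac{-5 + Z}{21 + Z}$)
$r{\left(-3 \right)} H{\left(-22 \right)} + 194 = \left(4 - \frac{46}{-3}\right) \frac{-5 - 22}{21 - 22} + 194 = \left(4 - - \frac{46}{3}\right) \frac{1}{-1} \left(-27\right) + 194 = \left(4 + \frac{46}{3}\right) \left(\left(-1\right) \left(-27\right)\right) + 194 = \frac{58}{3} \cdot 27 + 194 = 522 + 194 = 716$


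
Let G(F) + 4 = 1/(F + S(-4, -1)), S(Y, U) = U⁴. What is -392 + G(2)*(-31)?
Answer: -835/3 ≈ -278.33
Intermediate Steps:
G(F) = -4 + 1/(1 + F) (G(F) = -4 + 1/(F + (-1)⁴) = -4 + 1/(F + 1) = -4 + 1/(1 + F))
-392 + G(2)*(-31) = -392 + ((-3 - 4*2)/(1 + 2))*(-31) = -392 + ((-3 - 8)/3)*(-31) = -392 + ((⅓)*(-11))*(-31) = -392 - 11/3*(-31) = -392 + 341/3 = -835/3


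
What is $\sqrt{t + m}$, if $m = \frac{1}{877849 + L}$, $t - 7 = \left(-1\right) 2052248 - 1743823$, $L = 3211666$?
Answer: $\frac{i \sqrt{63485878966617864885}}{4089515} \approx 1948.3 i$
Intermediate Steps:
$t = -3796064$ ($t = 7 - 3796071 = -3796064$)
$m = \frac{1}{4089515}$ ($m = \frac{1}{877849 + 3211666} = \frac{1}{4089515} \approx 2.4453 \cdot 10^{-7}$)
$\sqrt{t + m} = \sqrt{-3796064 + \frac{1}{4089515}} = \sqrt{- \frac{15524060668959}{4089515}} = \frac{i \sqrt{63485878966617864885}}{4089515}$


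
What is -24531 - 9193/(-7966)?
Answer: -195404753/7966 ≈ -24530.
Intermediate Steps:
-24531 - 9193/(-7966) = -24531 - 9193*(-1/7966) = -24531 + 9193/7966 = -195404753/7966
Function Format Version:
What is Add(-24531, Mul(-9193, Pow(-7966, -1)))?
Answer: Rational(-195404753, 7966) ≈ -24530.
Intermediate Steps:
Add(-24531, Mul(-9193, Pow(-7966, -1))) = Add(-24531, Mul(-9193, Rational(-1, 7966))) = Add(-24531, Rational(9193, 7966)) = Rational(-195404753, 7966)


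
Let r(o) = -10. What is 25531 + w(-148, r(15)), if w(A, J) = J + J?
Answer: 25511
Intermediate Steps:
w(A, J) = 2*J
25531 + w(-148, r(15)) = 25531 + 2*(-10) = 25531 - 20 = 25511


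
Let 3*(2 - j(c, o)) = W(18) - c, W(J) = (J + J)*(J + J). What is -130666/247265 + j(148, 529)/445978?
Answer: -5150142961/9730125015 ≈ -0.52930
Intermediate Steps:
W(J) = 4*J**2 (W(J) = (2*J)*(2*J) = 4*J**2)
j(c, o) = -430 + c/3 (j(c, o) = 2 - (4*18**2 - c)/3 = 2 - (4*324 - c)/3 = 2 - (1296 - c)/3 = 2 + (-432 + c/3) = -430 + c/3)
-130666/247265 + j(148, 529)/445978 = -130666/247265 + (-430 + (1/3)*148)/445978 = -130666*1/247265 + (-430 + 148/3)*(1/445978) = -130666/247265 - 1142/3*1/445978 = -130666/247265 - 571/668967 = -5150142961/9730125015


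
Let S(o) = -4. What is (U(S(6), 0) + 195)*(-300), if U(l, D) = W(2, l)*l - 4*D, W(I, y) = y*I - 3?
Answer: -71700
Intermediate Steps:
W(I, y) = -3 + I*y (W(I, y) = I*y - 3 = -3 + I*y)
U(l, D) = -4*D + l*(-3 + 2*l) (U(l, D) = (-3 + 2*l)*l - 4*D = l*(-3 + 2*l) - 4*D = -4*D + l*(-3 + 2*l))
(U(S(6), 0) + 195)*(-300) = ((-4*0 - 4*(-3 + 2*(-4))) + 195)*(-300) = ((0 - 4*(-3 - 8)) + 195)*(-300) = ((0 - 4*(-11)) + 195)*(-300) = ((0 + 44) + 195)*(-300) = (44 + 195)*(-300) = 239*(-300) = -71700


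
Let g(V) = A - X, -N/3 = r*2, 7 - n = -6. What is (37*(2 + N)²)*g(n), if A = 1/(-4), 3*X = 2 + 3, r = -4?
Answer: -143819/3 ≈ -47940.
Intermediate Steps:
n = 13 (n = 7 - 1*(-6) = 7 + 6 = 13)
X = 5/3 (X = (2 + 3)/3 = (⅓)*5 = 5/3 ≈ 1.6667)
A = -¼ ≈ -0.25000
N = 24 (N = -(-12)*2 = -3*(-8) = 24)
g(V) = -23/12 (g(V) = -¼ - 1*5/3 = -¼ - 5/3 = -23/12)
(37*(2 + N)²)*g(n) = (37*(2 + 24)²)*(-23/12) = (37*26²)*(-23/12) = (37*676)*(-23/12) = 25012*(-23/12) = -143819/3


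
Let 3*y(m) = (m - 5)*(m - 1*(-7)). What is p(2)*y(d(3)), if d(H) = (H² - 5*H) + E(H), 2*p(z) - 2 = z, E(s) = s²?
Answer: -40/3 ≈ -13.333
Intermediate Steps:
p(z) = 1 + z/2
d(H) = -5*H + 2*H² (d(H) = (H² - 5*H) + H² = -5*H + 2*H²)
y(m) = (-5 + m)*(7 + m)/3 (y(m) = ((m - 5)*(m - 1*(-7)))/3 = ((-5 + m)*(m + 7))/3 = ((-5 + m)*(7 + m))/3 = (-5 + m)*(7 + m)/3)
p(2)*y(d(3)) = (1 + (½)*2)*(-35/3 + (3*(-5 + 2*3))²/3 + 2*(3*(-5 + 2*3))/3) = (1 + 1)*(-35/3 + (3*(-5 + 6))²/3 + 2*(3*(-5 + 6))/3) = 2*(-35/3 + (3*1)²/3 + 2*(3*1)/3) = 2*(-35/3 + (⅓)*3² + (⅔)*3) = 2*(-35/3 + (⅓)*9 + 2) = 2*(-35/3 + 3 + 2) = 2*(-20/3) = -40/3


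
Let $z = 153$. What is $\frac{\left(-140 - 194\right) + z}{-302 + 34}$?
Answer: $\frac{181}{268} \approx 0.67537$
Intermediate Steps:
$\frac{\left(-140 - 194\right) + z}{-302 + 34} = \frac{\left(-140 - 194\right) + 153}{-302 + 34} = \frac{-334 + 153}{-268} = \left(-181\right) \left(- \frac{1}{268}\right) = \frac{181}{268}$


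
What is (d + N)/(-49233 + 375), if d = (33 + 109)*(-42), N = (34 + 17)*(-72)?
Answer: 1606/8143 ≈ 0.19722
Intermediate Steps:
N = -3672 (N = 51*(-72) = -3672)
d = -5964 (d = 142*(-42) = -5964)
(d + N)/(-49233 + 375) = (-5964 - 3672)/(-49233 + 375) = -9636/(-48858) = -9636*(-1/48858) = 1606/8143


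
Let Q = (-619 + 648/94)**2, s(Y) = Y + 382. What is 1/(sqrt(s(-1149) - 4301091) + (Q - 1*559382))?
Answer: -901315024693/166500885306100827 - 4879681*I*sqrt(4301858)/166500885306100827 ≈ -5.4133e-6 - 6.0786e-8*I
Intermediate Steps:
s(Y) = 382 + Y
Q = 827655361/2209 (Q = (-619 + 648*(1/94))**2 = (-619 + 324/47)**2 = (-28769/47)**2 = 827655361/2209 ≈ 3.7467e+5)
1/(sqrt(s(-1149) - 4301091) + (Q - 1*559382)) = 1/(sqrt((382 - 1149) - 4301091) + (827655361/2209 - 1*559382)) = 1/(sqrt(-767 - 4301091) + (827655361/2209 - 559382)) = 1/(sqrt(-4301858) - 408019477/2209) = 1/(I*sqrt(4301858) - 408019477/2209) = 1/(-408019477/2209 + I*sqrt(4301858))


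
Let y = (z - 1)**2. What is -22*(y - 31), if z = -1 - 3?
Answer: 132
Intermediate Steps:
z = -4
y = 25 (y = (-4 - 1)**2 = (-5)**2 = 25)
-22*(y - 31) = -22*(25 - 31) = -22*(-6) = 132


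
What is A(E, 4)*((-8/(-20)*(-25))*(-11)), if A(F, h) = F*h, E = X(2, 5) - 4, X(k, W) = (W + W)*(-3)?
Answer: -14960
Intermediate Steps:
X(k, W) = -6*W (X(k, W) = (2*W)*(-3) = -6*W)
E = -34 (E = -6*5 - 4 = -30 - 4 = -34)
A(E, 4)*((-8/(-20)*(-25))*(-11)) = (-34*4)*((-8/(-20)*(-25))*(-11)) = -136*-8*(-1/20)*(-25)*(-11) = -136*(2/5)*(-25)*(-11) = -(-1360)*(-11) = -136*110 = -14960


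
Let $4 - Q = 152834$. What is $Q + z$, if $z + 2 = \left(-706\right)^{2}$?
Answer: $345604$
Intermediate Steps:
$z = 498434$ ($z = -2 + \left(-706\right)^{2} = -2 + 498436 = 498434$)
$Q = -152830$ ($Q = 4 - 152834 = -152830$)
$Q + z = -152830 + 498434 = 345604$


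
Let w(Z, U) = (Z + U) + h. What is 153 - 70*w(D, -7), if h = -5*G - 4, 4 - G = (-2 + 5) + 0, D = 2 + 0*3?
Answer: 1133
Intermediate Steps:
D = 2 (D = 2 + 0 = 2)
G = 1 (G = 4 - ((-2 + 5) + 0) = 4 - (3 + 0) = 4 - 1*3 = 4 - 3 = 1)
h = -9 (h = -5*1 - 4 = -5 - 4 = -9)
w(Z, U) = -9 + U + Z (w(Z, U) = (Z + U) - 9 = (U + Z) - 9 = -9 + U + Z)
153 - 70*w(D, -7) = 153 - 70*(-9 - 7 + 2) = 153 - 70*(-14) = 153 + 980 = 1133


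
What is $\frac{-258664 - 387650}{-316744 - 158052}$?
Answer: $\frac{323157}{237398} \approx 1.3612$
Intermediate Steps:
$\frac{-258664 - 387650}{-316744 - 158052} = - \frac{646314}{-474796} = \left(-646314\right) \left(- \frac{1}{474796}\right) = \frac{323157}{237398}$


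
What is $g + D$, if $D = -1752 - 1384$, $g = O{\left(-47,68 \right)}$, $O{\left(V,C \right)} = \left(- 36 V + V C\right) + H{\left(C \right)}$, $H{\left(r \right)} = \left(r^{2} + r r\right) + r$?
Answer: $4676$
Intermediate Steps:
$H{\left(r \right)} = r + 2 r^{2}$ ($H{\left(r \right)} = \left(r^{2} + r^{2}\right) + r = 2 r^{2} + r = r + 2 r^{2}$)
$O{\left(V,C \right)} = - 36 V + C V + C \left(1 + 2 C\right)$ ($O{\left(V,C \right)} = \left(- 36 V + V C\right) + C \left(1 + 2 C\right) = \left(- 36 V + C V\right) + C \left(1 + 2 C\right) = - 36 V + C V + C \left(1 + 2 C\right)$)
$g = 7812$ ($g = \left(-36\right) \left(-47\right) + 68 \left(-47\right) + 68 \left(1 + 2 \cdot 68\right) = 1692 - 3196 + 68 \left(1 + 136\right) = 1692 - 3196 + 68 \cdot 137 = 1692 - 3196 + 9316 = 7812$)
$D = -3136$ ($D = -1752 - 1384 = -3136$)
$g + D = 7812 - 3136 = 4676$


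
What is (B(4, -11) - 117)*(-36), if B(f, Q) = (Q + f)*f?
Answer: 5220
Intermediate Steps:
B(f, Q) = f*(Q + f)
(B(4, -11) - 117)*(-36) = (4*(-11 + 4) - 117)*(-36) = (4*(-7) - 117)*(-36) = (-28 - 117)*(-36) = -145*(-36) = 5220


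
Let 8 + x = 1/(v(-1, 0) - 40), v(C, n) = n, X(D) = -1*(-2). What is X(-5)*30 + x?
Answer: 2079/40 ≈ 51.975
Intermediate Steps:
X(D) = 2
x = -321/40 (x = -8 + 1/(0 - 40) = -8 + 1/(-40) = -8 - 1/40 = -321/40 ≈ -8.0250)
X(-5)*30 + x = 2*30 - 321/40 = 60 - 321/40 = 2079/40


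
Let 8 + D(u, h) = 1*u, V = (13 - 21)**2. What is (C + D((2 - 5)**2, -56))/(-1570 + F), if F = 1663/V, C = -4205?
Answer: 269056/98817 ≈ 2.7228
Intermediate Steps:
V = 64 (V = (-8)**2 = 64)
F = 1663/64 ≈ 25.984
D(u, h) = -8 + u (D(u, h) = -8 + 1*u = -8 + u)
(C + D((2 - 5)**2, -56))/(-1570 + F) = (-4205 + (-8 + (2 - 5)**2))/(-1570 + 1663/64) = (-4205 + (-8 + (-3)**2))/(-98817/64) = (-4205 + (-8 + 9))*(-64/98817) = (-4205 + 1)*(-64/98817) = -4204*(-64/98817) = 269056/98817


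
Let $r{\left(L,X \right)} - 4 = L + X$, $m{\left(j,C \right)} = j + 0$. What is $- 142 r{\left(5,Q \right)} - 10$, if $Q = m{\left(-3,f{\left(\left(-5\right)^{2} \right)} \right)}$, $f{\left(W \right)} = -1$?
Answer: $-862$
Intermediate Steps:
$m{\left(j,C \right)} = j$
$Q = -3$
$r{\left(L,X \right)} = 4 + L + X$ ($r{\left(L,X \right)} = 4 + \left(L + X\right) = 4 + L + X$)
$- 142 r{\left(5,Q \right)} - 10 = - 142 \left(4 + 5 - 3\right) - 10 = \left(-142\right) 6 - 10 = -852 - 10 = -862$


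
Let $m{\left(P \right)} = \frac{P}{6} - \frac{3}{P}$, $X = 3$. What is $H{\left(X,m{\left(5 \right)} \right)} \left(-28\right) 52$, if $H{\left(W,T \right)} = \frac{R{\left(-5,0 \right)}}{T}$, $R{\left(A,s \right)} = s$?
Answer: $0$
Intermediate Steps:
$m{\left(P \right)} = - \frac{3}{P} + \frac{P}{6}$ ($m{\left(P \right)} = P \frac{1}{6} - \frac{3}{P} = \frac{P}{6} - \frac{3}{P} = - \frac{3}{P} + \frac{P}{6}$)
$H{\left(W,T \right)} = 0$ ($H{\left(W,T \right)} = \frac{0}{T} = 0$)
$H{\left(X,m{\left(5 \right)} \right)} \left(-28\right) 52 = 0 \left(-28\right) 52 = 0 \cdot 52 = 0$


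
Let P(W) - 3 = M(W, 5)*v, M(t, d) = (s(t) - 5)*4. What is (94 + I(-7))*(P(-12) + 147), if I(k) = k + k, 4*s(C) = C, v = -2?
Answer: 17120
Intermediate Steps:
s(C) = C/4
I(k) = 2*k
M(t, d) = -20 + t (M(t, d) = (t/4 - 5)*4 = (-5 + t/4)*4 = -20 + t)
P(W) = 43 - 2*W (P(W) = 3 + (-20 + W)*(-2) = 3 + (40 - 2*W) = 43 - 2*W)
(94 + I(-7))*(P(-12) + 147) = (94 + 2*(-7))*((43 - 2*(-12)) + 147) = (94 - 14)*((43 + 24) + 147) = 80*(67 + 147) = 80*214 = 17120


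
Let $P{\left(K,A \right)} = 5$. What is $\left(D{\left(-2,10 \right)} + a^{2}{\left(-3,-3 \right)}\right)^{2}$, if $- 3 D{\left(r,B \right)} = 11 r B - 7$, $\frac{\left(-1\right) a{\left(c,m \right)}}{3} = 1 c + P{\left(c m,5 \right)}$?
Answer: $\frac{112225}{9} \approx 12469.0$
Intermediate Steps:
$a{\left(c,m \right)} = -15 - 3 c$ ($a{\left(c,m \right)} = - 3 \left(1 c + 5\right) = - 3 \left(c + 5\right) = - 3 \left(5 + c\right) = -15 - 3 c$)
$D{\left(r,B \right)} = \frac{7}{3} - \frac{11 B r}{3}$ ($D{\left(r,B \right)} = - \frac{11 r B - 7}{3} = - \frac{11 B r - 7}{3} = - \frac{-7 + 11 B r}{3} = \frac{7}{3} - \frac{11 B r}{3}$)
$\left(D{\left(-2,10 \right)} + a^{2}{\left(-3,-3 \right)}\right)^{2} = \left(\left(\frac{7}{3} - \frac{110}{3} \left(-2\right)\right) + \left(-15 - -9\right)^{2}\right)^{2} = \left(\left(\frac{7}{3} + \frac{220}{3}\right) + \left(-15 + 9\right)^{2}\right)^{2} = \left(\frac{227}{3} + \left(-6\right)^{2}\right)^{2} = \left(\frac{227}{3} + 36\right)^{2} = \left(\frac{335}{3}\right)^{2} = \frac{112225}{9}$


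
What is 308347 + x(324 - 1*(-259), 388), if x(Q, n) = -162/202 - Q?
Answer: 31084083/101 ≈ 3.0776e+5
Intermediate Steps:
x(Q, n) = -81/101 - Q (x(Q, n) = -162*1/202 - Q = -81/101 - Q)
308347 + x(324 - 1*(-259), 388) = 308347 + (-81/101 - (324 - 1*(-259))) = 308347 + (-81/101 - (324 + 259)) = 308347 + (-81/101 - 1*583) = 308347 + (-81/101 - 583) = 308347 - 58964/101 = 31084083/101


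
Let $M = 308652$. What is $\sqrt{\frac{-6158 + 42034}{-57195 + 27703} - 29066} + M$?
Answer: $308652 + \frac{i \sqrt{1580126703951}}{7373} \approx 3.0865 \cdot 10^{5} + 170.49 i$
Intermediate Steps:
$\sqrt{\frac{-6158 + 42034}{-57195 + 27703} - 29066} + M = \sqrt{\frac{-6158 + 42034}{-57195 + 27703} - 29066} + 308652 = \sqrt{\frac{35876}{-29492} - 29066} + 308652 = \sqrt{35876 \left(- \frac{1}{29492}\right) - 29066} + 308652 = \sqrt{- \frac{8969}{7373} - 29066} + 308652 = \sqrt{- \frac{214312587}{7373}} + 308652 = \frac{i \sqrt{1580126703951}}{7373} + 308652 = 308652 + \frac{i \sqrt{1580126703951}}{7373}$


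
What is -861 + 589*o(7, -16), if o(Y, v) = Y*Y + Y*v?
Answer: -37968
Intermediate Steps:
o(Y, v) = Y² + Y*v
-861 + 589*o(7, -16) = -861 + 589*(7*(7 - 16)) = -861 + 589*(7*(-9)) = -861 + 589*(-63) = -861 - 37107 = -37968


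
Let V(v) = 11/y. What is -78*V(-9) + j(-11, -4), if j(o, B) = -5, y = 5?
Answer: -883/5 ≈ -176.60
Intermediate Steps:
V(v) = 11/5
-78*V(-9) + j(-11, -4) = -78*11/5 - 5 = -858/5 - 5 = -883/5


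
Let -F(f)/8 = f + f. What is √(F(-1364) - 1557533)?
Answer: 7*I*√31341 ≈ 1239.2*I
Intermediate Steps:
F(f) = -16*f (F(f) = -8*(f + f) = -16*f)
√(F(-1364) - 1557533) = √(-16*(-1364) - 1557533) = √(21824 - 1557533) = √(-1535709) = 7*I*√31341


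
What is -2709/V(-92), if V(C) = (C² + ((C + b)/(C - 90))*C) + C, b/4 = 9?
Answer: -3913/12052 ≈ -0.32468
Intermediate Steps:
b = 36 (b = 4*9 = 36)
V(C) = C + C² + C*(36 + C)/(-90 + C) (V(C) = (C² + ((C + 36)/(C - 90))*C) + C = (C² + ((36 + C)/(-90 + C))*C) + C = (C² + C*(36 + C)/(-90 + C)) + C = C + C² + C*(36 + C)/(-90 + C))
-2709/V(-92) = -2709*(-(-90 - 92)/(92*(-54 + (-92)² - 88*(-92)))) = -2709*91/(46*(-54 + 8464 + 8096)) = -2709/((-92*(-1/182)*16506)) = -2709/108468/13 = -2709*13/108468 = -3913/12052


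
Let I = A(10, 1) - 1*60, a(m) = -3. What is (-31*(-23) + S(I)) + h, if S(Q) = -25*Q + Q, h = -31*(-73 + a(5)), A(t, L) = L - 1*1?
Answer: 4509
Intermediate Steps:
A(t, L) = -1 + L (A(t, L) = L - 1 = -1 + L)
h = 2356 (h = -31*(-73 - 3) = -31*(-76) = 2356)
I = -60 (I = (-1 + 1) - 1*60 = 0 - 60 = -60)
S(Q) = -24*Q
(-31*(-23) + S(I)) + h = (-31*(-23) - 24*(-60)) + 2356 = (713 + 1440) + 2356 = 2153 + 2356 = 4509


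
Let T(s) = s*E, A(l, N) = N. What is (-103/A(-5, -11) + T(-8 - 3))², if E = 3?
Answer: 67600/121 ≈ 558.68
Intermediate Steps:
T(s) = 3*s (T(s) = s*3 = 3*s)
(-103/A(-5, -11) + T(-8 - 3))² = (-103/(-11) + 3*(-8 - 3))² = (-103*(-1/11) + 3*(-11))² = (103/11 - 33)² = (-260/11)² = 67600/121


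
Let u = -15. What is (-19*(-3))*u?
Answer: -855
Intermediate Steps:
(-19*(-3))*u = -19*(-3)*(-15) = 57*(-15) = -855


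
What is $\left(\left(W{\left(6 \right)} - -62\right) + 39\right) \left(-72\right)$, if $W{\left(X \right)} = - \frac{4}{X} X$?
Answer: $-6984$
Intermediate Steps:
$W{\left(X \right)} = -4$
$\left(\left(W{\left(6 \right)} - -62\right) + 39\right) \left(-72\right) = \left(\left(-4 - -62\right) + 39\right) \left(-72\right) = \left(\left(-4 + 62\right) + 39\right) \left(-72\right) = \left(58 + 39\right) \left(-72\right) = 97 \left(-72\right) = -6984$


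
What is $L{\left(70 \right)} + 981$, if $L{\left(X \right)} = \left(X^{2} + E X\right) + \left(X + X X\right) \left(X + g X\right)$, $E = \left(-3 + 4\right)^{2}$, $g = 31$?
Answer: $11138751$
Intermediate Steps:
$E = 1$ ($E = 1^{2} = 1$)
$L{\left(X \right)} = X + X^{2} + 32 X \left(X + X^{2}\right)$ ($L{\left(X \right)} = \left(X^{2} + 1 X\right) + \left(X + X X\right) \left(X + 31 X\right) = \left(X^{2} + X\right) + \left(X + X^{2}\right) 32 X = \left(X + X^{2}\right) + 32 X \left(X + X^{2}\right) = X + X^{2} + 32 X \left(X + X^{2}\right)$)
$L{\left(70 \right)} + 981 = 70 \left(1 + 32 \cdot 70^{2} + 33 \cdot 70\right) + 981 = 70 \left(1 + 32 \cdot 4900 + 2310\right) + 981 = 70 \left(1 + 156800 + 2310\right) + 981 = 70 \cdot 159111 + 981 = 11137770 + 981 = 11138751$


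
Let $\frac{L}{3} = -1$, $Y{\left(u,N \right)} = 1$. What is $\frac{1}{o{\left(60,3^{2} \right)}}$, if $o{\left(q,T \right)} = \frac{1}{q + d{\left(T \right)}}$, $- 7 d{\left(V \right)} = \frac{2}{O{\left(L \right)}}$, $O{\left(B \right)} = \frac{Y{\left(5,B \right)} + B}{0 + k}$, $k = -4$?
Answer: $\frac{416}{7} \approx 59.429$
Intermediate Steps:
$L = -3$ ($L = 3 \left(-1\right) = -3$)
$O{\left(B \right)} = - \frac{1}{4} - \frac{B}{4}$ ($O{\left(B \right)} = \frac{1 + B}{0 - 4} = \frac{1 + B}{-4} = \left(1 + B\right) \left(- \frac{1}{4}\right) = - \frac{1}{4} - \frac{B}{4}$)
$d{\left(V \right)} = - \frac{4}{7}$ ($d{\left(V \right)} = - \frac{2 \frac{1}{- \frac{1}{4} - - \frac{3}{4}}}{7} = - \frac{2 \frac{1}{- \frac{1}{4} + \frac{3}{4}}}{7} = - \frac{2 \frac{1}{\frac{1}{2}}}{7} = - \frac{2 \cdot 2}{7} = \left(- \frac{1}{7}\right) 4 = - \frac{4}{7}$)
$o{\left(q,T \right)} = \frac{1}{- \frac{4}{7} + q}$ ($o{\left(q,T \right)} = \frac{1}{q - \frac{4}{7}} = \frac{1}{- \frac{4}{7} + q}$)
$\frac{1}{o{\left(60,3^{2} \right)}} = \frac{1}{7 \frac{1}{-4 + 7 \cdot 60}} = \frac{1}{7 \frac{1}{-4 + 420}} = \frac{1}{7 \cdot \frac{1}{416}} = \frac{1}{\frac{7}{416}} = \frac{416}{7}$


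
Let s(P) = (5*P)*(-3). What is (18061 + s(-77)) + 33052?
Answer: 52268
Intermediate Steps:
s(P) = -15*P
(18061 + s(-77)) + 33052 = (18061 - 15*(-77)) + 33052 = (18061 + 1155) + 33052 = 19216 + 33052 = 52268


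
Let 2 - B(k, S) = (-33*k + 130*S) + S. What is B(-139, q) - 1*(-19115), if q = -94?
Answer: 26844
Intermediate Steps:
B(k, S) = 2 - 131*S + 33*k (B(k, S) = 2 - ((-33*k + 130*S) + S) = 2 - (-33*k + 131*S) = 2 + (-131*S + 33*k) = 2 - 131*S + 33*k)
B(-139, q) - 1*(-19115) = (2 - 131*(-94) + 33*(-139)) - 1*(-19115) = (2 + 12314 - 4587) + 19115 = 7729 + 19115 = 26844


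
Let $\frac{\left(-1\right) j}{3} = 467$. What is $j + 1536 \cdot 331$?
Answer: $507015$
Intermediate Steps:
$j = -1401$ ($j = \left(-3\right) 467 = -1401$)
$j + 1536 \cdot 331 = -1401 + 1536 \cdot 331 = -1401 + 508416 = 507015$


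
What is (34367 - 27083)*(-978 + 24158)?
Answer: 168843120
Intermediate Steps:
(34367 - 27083)*(-978 + 24158) = 7284*23180 = 168843120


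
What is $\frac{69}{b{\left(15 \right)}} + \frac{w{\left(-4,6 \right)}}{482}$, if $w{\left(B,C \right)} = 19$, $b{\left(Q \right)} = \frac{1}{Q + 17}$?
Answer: $\frac{1064275}{482} \approx 2208.0$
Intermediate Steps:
$b{\left(Q \right)} = \frac{1}{17 + Q}$
$\frac{69}{b{\left(15 \right)}} + \frac{w{\left(-4,6 \right)}}{482} = \frac{69}{\frac{1}{17 + 15}} + \frac{19}{482} = \frac{69}{\frac{1}{32}} + 19 \cdot \frac{1}{482} = 69 \frac{1}{\frac{1}{32}} + \frac{19}{482} = 69 \cdot 32 + \frac{19}{482} = 2208 + \frac{19}{482} = \frac{1064275}{482}$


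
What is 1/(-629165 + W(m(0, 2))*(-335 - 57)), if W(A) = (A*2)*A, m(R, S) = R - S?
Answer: -1/632301 ≈ -1.5815e-6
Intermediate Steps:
W(A) = 2*A² (W(A) = (2*A)*A = 2*A²)
1/(-629165 + W(m(0, 2))*(-335 - 57)) = 1/(-629165 + (2*(0 - 1*2)²)*(-335 - 57)) = 1/(-629165 + (2*(0 - 2)²)*(-392)) = 1/(-629165 + (2*(-2)²)*(-392)) = 1/(-629165 + (2*4)*(-392)) = 1/(-629165 + 8*(-392)) = 1/(-629165 - 3136) = 1/(-632301) = -1/632301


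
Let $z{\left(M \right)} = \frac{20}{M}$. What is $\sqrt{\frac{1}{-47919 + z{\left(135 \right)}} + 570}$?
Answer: $\frac{\sqrt{954146750301327}}{1293809} \approx 23.875$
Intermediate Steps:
$\sqrt{\frac{1}{-47919 + z{\left(135 \right)}} + 570} = \sqrt{\frac{1}{-47919 + \frac{20}{135}} + 570} = \sqrt{\frac{1}{-47919 + 20 \cdot \frac{1}{135}} + 570} = \sqrt{\frac{1}{-47919 + \frac{4}{27}} + 570} = \sqrt{\frac{1}{- \frac{1293809}{27}} + 570} = \sqrt{- \frac{27}{1293809} + 570} = \sqrt{\frac{737471103}{1293809}} = \frac{\sqrt{954146750301327}}{1293809}$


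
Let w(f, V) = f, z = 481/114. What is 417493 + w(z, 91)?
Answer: 47594683/114 ≈ 4.1750e+5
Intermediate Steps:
z = 481/114 (z = 481*(1/114) = 481/114 ≈ 4.2193)
417493 + w(z, 91) = 417493 + 481/114 = 47594683/114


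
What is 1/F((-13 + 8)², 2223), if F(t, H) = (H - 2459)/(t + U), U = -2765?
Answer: 685/59 ≈ 11.610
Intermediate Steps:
F(t, H) = (-2459 + H)/(-2765 + t) (F(t, H) = (H - 2459)/(t - 2765) = (-2459 + H)/(-2765 + t))
1/F((-13 + 8)², 2223) = 1/((-2459 + 2223)/(-2765 + (-13 + 8)²)) = 1/(-236/(-2765 + (-5)²)) = 1/(-236/(-2765 + 25)) = 1/(-236/(-2740)) = 1/(-1/2740*(-236)) = 1/(59/685) = 685/59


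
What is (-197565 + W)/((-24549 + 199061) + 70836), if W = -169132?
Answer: -366697/245348 ≈ -1.4946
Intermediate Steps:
(-197565 + W)/((-24549 + 199061) + 70836) = (-197565 - 169132)/((-24549 + 199061) + 70836) = -366697/(174512 + 70836) = -366697/245348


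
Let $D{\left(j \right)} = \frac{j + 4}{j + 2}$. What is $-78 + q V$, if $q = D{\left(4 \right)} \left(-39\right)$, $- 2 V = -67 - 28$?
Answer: $-2548$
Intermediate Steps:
$D{\left(j \right)} = \frac{4 + j}{2 + j}$
$V = \frac{95}{2}$ ($V = - \frac{-67 - 28}{2} = \left(- \frac{1}{2}\right) \left(-95\right) = \frac{95}{2} \approx 47.5$)
$q = -52$ ($q = \frac{4 + 4}{2 + 4} \left(-39\right) = \frac{1}{6} \cdot 8 \left(-39\right) = \frac{4}{3} \left(-39\right) = -52$)
$-78 + q V = -78 - 2470 = -2548$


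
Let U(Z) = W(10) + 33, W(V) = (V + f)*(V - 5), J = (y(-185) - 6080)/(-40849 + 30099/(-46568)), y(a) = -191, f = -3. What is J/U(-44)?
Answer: 73006982/32338867627 ≈ 0.0022576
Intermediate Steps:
J = 292027928/1902286331 (J = (-191 - 6080)/(-40849 + 30099/(-46568)) = -6271/(-40849 + 30099*(-1/46568)) = -6271/(-40849 - 30099/46568) = -6271/(-1902286331/46568) = -6271*(-46568/1902286331) = 292027928/1902286331 ≈ 0.15351)
W(V) = (-5 + V)*(-3 + V) (W(V) = (V - 3)*(V - 5) = (-3 + V)*(-5 + V) = (-5 + V)*(-3 + V))
U(Z) = 68 (U(Z) = (15 + 10² - 8*10) + 33 = (15 + 100 - 80) + 33 = 35 + 33 = 68)
J/U(-44) = (292027928/1902286331)/68 = (292027928/1902286331)*(1/68) = 73006982/32338867627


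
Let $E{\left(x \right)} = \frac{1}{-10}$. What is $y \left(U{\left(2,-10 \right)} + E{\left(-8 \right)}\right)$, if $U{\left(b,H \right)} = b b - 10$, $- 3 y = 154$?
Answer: $\frac{4697}{15} \approx 313.13$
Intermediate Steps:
$y = - \frac{154}{3}$ ($y = \left(- \frac{1}{3}\right) 154 = - \frac{154}{3} \approx -51.333$)
$U{\left(b,H \right)} = -10 + b^{2}$ ($U{\left(b,H \right)} = b^{2} - 10 = -10 + b^{2}$)
$E{\left(x \right)} = - \frac{1}{10}$
$y \left(U{\left(2,-10 \right)} + E{\left(-8 \right)}\right) = - \frac{154 \left(\left(-10 + 2^{2}\right) - \frac{1}{10}\right)}{3} = - \frac{154 \left(\left(-10 + 4\right) - \frac{1}{10}\right)}{3} = - \frac{154 \left(-6 - \frac{1}{10}\right)}{3} = \left(- \frac{154}{3}\right) \left(- \frac{61}{10}\right) = \frac{4697}{15}$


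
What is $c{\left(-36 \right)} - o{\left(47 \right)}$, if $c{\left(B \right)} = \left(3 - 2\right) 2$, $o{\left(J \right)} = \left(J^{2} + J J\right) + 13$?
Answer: $-4429$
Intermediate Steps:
$o{\left(J \right)} = 13 + 2 J^{2}$ ($o{\left(J \right)} = \left(J^{2} + J^{2}\right) + 13 = 2 J^{2} + 13 = 13 + 2 J^{2}$)
$c{\left(B \right)} = 2$ ($c{\left(B \right)} = 1 \cdot 2 = 2$)
$c{\left(-36 \right)} - o{\left(47 \right)} = 2 - \left(13 + 2 \cdot 47^{2}\right) = 2 - \left(13 + 2 \cdot 2209\right) = 2 - \left(13 + 4418\right) = 2 - 4431 = -4429$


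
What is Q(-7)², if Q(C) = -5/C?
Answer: 25/49 ≈ 0.51020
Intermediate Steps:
Q(-7)² = (-5/(-7))² = (-5*(-⅐))² = (5/7)² = 25/49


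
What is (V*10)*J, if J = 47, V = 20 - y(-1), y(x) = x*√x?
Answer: 9400 + 470*I ≈ 9400.0 + 470.0*I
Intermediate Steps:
y(x) = x^(3/2)
V = 20 + I (V = 20 - (-1)^(3/2) = 20 - (-1)*I = 20 + I ≈ 20.0 + 1.0*I)
(V*10)*J = ((20 + I)*10)*47 = (200 + 10*I)*47 = 9400 + 470*I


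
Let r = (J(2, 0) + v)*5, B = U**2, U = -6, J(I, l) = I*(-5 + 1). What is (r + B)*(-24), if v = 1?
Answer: -24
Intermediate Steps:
J(I, l) = -4*I (J(I, l) = I*(-4) = -4*I)
B = 36 (B = (-6)**2 = 36)
r = -35 (r = (-4*2 + 1)*5 = (-8 + 1)*5 = -7*5 = -35)
(r + B)*(-24) = (-35 + 36)*(-24) = 1*(-24) = -24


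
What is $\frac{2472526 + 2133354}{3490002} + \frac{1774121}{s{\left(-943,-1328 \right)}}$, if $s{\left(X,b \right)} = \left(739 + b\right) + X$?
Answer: $- \frac{3092314815041}{2673341532} \approx -1156.7$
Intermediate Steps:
$s{\left(X,b \right)} = 739 + X + b$
$\frac{2472526 + 2133354}{3490002} + \frac{1774121}{s{\left(-943,-1328 \right)}} = \frac{2472526 + 2133354}{3490002} + \frac{1774121}{739 - 943 - 1328} = 4605880 \cdot \frac{1}{3490002} + \frac{1774121}{-1532} = \frac{2302940}{1745001} + 1774121 \left(- \frac{1}{1532}\right) = \frac{2302940}{1745001} - \frac{1774121}{1532} = - \frac{3092314815041}{2673341532}$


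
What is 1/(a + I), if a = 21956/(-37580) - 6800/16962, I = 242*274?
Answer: 79678995/5283276305251 ≈ 1.5081e-5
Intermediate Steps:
I = 66308
a = -78495209/79678995 (a = 21956*(-1/37580) - 6800*1/16962 = -5489/9395 - 3400/8481 = -78495209/79678995 ≈ -0.98514)
1/(a + I) = 1/(-78495209/79678995 + 66308) = 1/(5283276305251/79678995) = 79678995/5283276305251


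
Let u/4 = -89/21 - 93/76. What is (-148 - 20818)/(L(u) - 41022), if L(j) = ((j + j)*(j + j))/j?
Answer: 4182717/8201323 ≈ 0.51000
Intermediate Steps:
u = -8717/399 (u = 4*(-89/21 - 93/76) = 4*(-8717/1596) = -8717/399 ≈ -21.847)
L(j) = 4*j (L(j) = ((2*j)*(2*j))/j = (4*j²)/j = 4*j)
(-148 - 20818)/(L(u) - 41022) = (-148 - 20818)/(4*(-8717/399) - 41022) = -20966/(-34868/399 - 41022) = -20966/(-16402646/399) = -20966*(-399/16402646) = 4182717/8201323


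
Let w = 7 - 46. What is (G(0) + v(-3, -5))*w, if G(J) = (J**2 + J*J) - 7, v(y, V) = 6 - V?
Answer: -156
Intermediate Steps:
w = -39
G(J) = -7 + 2*J**2 (G(J) = (J**2 + J**2) - 7 = 2*J**2 - 7 = -7 + 2*J**2)
(G(0) + v(-3, -5))*w = ((-7 + 2*0**2) + (6 - 1*(-5)))*(-39) = ((-7 + 2*0) + (6 + 5))*(-39) = ((-7 + 0) + 11)*(-39) = (-7 + 11)*(-39) = 4*(-39) = -156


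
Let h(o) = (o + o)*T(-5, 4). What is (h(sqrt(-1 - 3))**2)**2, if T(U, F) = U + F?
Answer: 256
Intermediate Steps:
T(U, F) = F + U
h(o) = -2*o (h(o) = (o + o)*(4 - 5) = (2*o)*(-1) = -2*o)
(h(sqrt(-1 - 3))**2)**2 = ((-2*sqrt(-1 - 3))**2)**2 = ((-4*I)**2)**2 = (-16)**2 = 256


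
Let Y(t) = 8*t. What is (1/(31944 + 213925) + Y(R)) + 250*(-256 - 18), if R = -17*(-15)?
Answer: -16340453739/245869 ≈ -66460.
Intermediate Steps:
R = 255
(1/(31944 + 213925) + Y(R)) + 250*(-256 - 18) = (1/(31944 + 213925) + 8*255) + 250*(-256 - 18) = (1/245869 + 2040) + 250*(-274) = (1/245869 + 2040) - 68500 = 501572761/245869 - 68500 = -16340453739/245869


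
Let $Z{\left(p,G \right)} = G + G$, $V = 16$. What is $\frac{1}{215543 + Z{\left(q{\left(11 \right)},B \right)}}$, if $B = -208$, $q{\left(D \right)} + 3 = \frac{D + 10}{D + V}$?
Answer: $\frac{1}{215127} \approx 4.6484 \cdot 10^{-6}$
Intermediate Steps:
$q{\left(D \right)} = -3 + \frac{10 + D}{16 + D}$ ($q{\left(D \right)} = -3 + \frac{D + 10}{D + 16} = -3 + \frac{10 + D}{16 + D}$)
$Z{\left(p,G \right)} = 2 G$
$\frac{1}{215543 + Z{\left(q{\left(11 \right)},B \right)}} = \frac{1}{215543 + 2 \left(-208\right)} = \frac{1}{215543 - 416} = \frac{1}{215127}$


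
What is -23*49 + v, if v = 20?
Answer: -1107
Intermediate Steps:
-23*49 + v = -23*49 + 20 = -1127 + 20 = -1107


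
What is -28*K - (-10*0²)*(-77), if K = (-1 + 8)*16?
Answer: -3136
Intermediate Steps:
K = 112 (K = 7*16 = 112)
-28*K - (-10*0²)*(-77) = -28*112 - (-10*0²)*(-77) = -3136 - (-10*0)*(-77) = -3136 - 0*(-77) = -3136 - 1*0 = -3136 + 0 = -3136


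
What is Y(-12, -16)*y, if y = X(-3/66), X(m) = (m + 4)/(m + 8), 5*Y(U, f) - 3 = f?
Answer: -1131/875 ≈ -1.2926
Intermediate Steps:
Y(U, f) = ⅗ + f/5
X(m) = (4 + m)/(8 + m)
y = 87/175 (y = (4 - 3/66)/(8 - 3/66) = (4 - 3*1/66)/(8 - 3*1/66) = (4 - 1/22)/(8 - 1/22) = (87/22)/(175/22) = (22/175)*(87/22) = 87/175 ≈ 0.49714)
Y(-12, -16)*y = (⅗ + (⅕)*(-16))*(87/175) = (⅗ - 16/5)*(87/175) = -13/5*87/175 = -1131/875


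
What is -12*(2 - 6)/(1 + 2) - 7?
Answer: 9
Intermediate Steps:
-12*(2 - 6)/(1 + 2) - 7 = -(-48)/3 - 7 = -12*(-4/3) - 7 = 16 - 7 = 9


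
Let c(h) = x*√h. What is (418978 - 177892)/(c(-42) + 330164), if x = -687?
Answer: 39798959052/54514044797 + 82813041*I*√42/54514044797 ≈ 0.73007 + 0.009845*I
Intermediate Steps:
c(h) = -687*√h
(418978 - 177892)/(c(-42) + 330164) = (418978 - 177892)/(-687*I*√42 + 330164) = 241086/(-687*I*√42 + 330164) = 241086/(330164 - 687*I*√42)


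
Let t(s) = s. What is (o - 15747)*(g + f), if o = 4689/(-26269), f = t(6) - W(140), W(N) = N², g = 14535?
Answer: 2092719255288/26269 ≈ 7.9665e+7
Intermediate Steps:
f = -19594 (f = 6 - 1*140² = 6 - 1*19600 = 6 - 19600 = -19594)
o = -4689/26269 (o = 4689*(-1/26269) = -4689/26269 ≈ -0.17850)
(o - 15747)*(g + f) = (-4689/26269 - 15747)*(14535 - 19594) = -413662632/26269*(-5059) = 2092719255288/26269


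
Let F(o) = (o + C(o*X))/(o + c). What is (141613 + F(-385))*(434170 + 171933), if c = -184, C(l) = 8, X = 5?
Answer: 48838672995922/569 ≈ 8.5832e+10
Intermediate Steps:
F(o) = (8 + o)/(-184 + o) (F(o) = (o + 8)/(o - 184) = (8 + o)/(-184 + o))
(141613 + F(-385))*(434170 + 171933) = (141613 + (8 - 385)/(-184 - 385))*(434170 + 171933) = (141613 - 377/(-569))*606103 = (141613 - 1/569*(-377))*606103 = (141613 + 377/569)*606103 = (80578174/569)*606103 = 48838672995922/569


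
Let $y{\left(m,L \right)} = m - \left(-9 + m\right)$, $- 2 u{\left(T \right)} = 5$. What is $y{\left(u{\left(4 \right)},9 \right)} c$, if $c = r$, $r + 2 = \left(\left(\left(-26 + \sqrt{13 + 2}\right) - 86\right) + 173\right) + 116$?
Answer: $1575 + 9 \sqrt{15} \approx 1609.9$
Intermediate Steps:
$u{\left(T \right)} = - \frac{5}{2}$ ($u{\left(T \right)} = \left(- \frac{1}{2}\right) 5 = - \frac{5}{2}$)
$y{\left(m,L \right)} = 9$
$r = 175 + \sqrt{15}$ ($r = -2 + \left(\left(\left(\left(-26 + \sqrt{13 + 2}\right) - 86\right) + 173\right) + 116\right) = -2 + \left(\left(\left(\left(-26 + \sqrt{15}\right) - 86\right) + 173\right) + 116\right) = -2 + \left(\left(\left(-112 + \sqrt{15}\right) + 173\right) + 116\right) = -2 + \left(\left(61 + \sqrt{15}\right) + 116\right) = -2 + \left(177 + \sqrt{15}\right) = 175 + \sqrt{15} \approx 178.87$)
$c = 175 + \sqrt{15} \approx 178.87$
$y{\left(u{\left(4 \right)},9 \right)} c = 9 \left(175 + \sqrt{15}\right) = 1575 + 9 \sqrt{15}$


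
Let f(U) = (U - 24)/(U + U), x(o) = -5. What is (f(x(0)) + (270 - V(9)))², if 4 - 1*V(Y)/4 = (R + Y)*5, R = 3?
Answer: 24690961/100 ≈ 2.4691e+5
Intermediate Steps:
V(Y) = -44 - 20*Y (V(Y) = 16 - 4*(3 + Y)*5 = 16 - 4*(15 + 5*Y) = 16 + (-60 - 20*Y) = -44 - 20*Y)
f(U) = (-24 + U)/(2*U) (f(U) = (-24 + U)/((2*U)) = (-24 + U)*(1/(2*U)) = (-24 + U)/(2*U))
(f(x(0)) + (270 - V(9)))² = ((½)*(-24 - 5)/(-5) + (270 - (-44 - 20*9)))² = ((½)*(-⅕)*(-29) + (270 - (-44 - 180)))² = (29/10 + (270 - 1*(-224)))² = (29/10 + (270 + 224))² = (29/10 + 494)² = (4969/10)² = 24690961/100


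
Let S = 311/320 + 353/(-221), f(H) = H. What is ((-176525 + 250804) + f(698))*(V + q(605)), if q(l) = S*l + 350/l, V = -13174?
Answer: -1738931550445845/1711424 ≈ -1.0161e+9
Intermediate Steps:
S = -44229/70720 (S = 311*(1/320) + 353*(-1/221) = 311/320 - 353/221 = -44229/70720 ≈ -0.62541)
q(l) = 350/l - 44229*l/70720 (q(l) = -44229*l/70720 + 350/l = 350/l - 44229*l/70720)
((-176525 + 250804) + f(698))*(V + q(605)) = ((-176525 + 250804) + 698)*(-13174 + (350/605 - 44229/70720*605)) = (74279 + 698)*(-13174 + (350*(1/605) - 5351709/14144)) = 74977*(-13174 + (70/121 - 5351709/14144)) = 74977*(-13174 - 646566709/1711424) = 74977*(-23192866485/1711424) = -1738931550445845/1711424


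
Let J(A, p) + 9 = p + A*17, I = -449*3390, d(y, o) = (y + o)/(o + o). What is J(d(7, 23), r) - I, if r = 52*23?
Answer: 35036086/23 ≈ 1.5233e+6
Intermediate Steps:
d(y, o) = (o + y)/(2*o) (d(y, o) = (o + y)/((2*o)) = (o + y)*(1/(2*o)) = (o + y)/(2*o))
r = 1196
I = -1522110
J(A, p) = -9 + p + 17*A (J(A, p) = -9 + (p + A*17) = -9 + (p + 17*A) = -9 + p + 17*A)
J(d(7, 23), r) - I = (-9 + 1196 + 17*((1/2)*(23 + 7)/23)) - 1*(-1522110) = (-9 + 1196 + 17*((1/2)*(1/23)*30)) + 1522110 = (-9 + 1196 + 17*(15/23)) + 1522110 = (-9 + 1196 + 255/23) + 1522110 = 27556/23 + 1522110 = 35036086/23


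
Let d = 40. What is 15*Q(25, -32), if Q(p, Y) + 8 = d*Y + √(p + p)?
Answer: -19320 + 75*√2 ≈ -19214.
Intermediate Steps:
Q(p, Y) = -8 + 40*Y + √2*√p (Q(p, Y) = -8 + (40*Y + √(p + p)) = -8 + (40*Y + √(2*p)) = -8 + (40*Y + √2*√p) = -8 + 40*Y + √2*√p)
15*Q(25, -32) = 15*(-8 + 40*(-32) + √2*√25) = 15*(-8 - 1280 + √2*5) = 15*(-8 - 1280 + 5*√2) = 15*(-1288 + 5*√2) = -19320 + 75*√2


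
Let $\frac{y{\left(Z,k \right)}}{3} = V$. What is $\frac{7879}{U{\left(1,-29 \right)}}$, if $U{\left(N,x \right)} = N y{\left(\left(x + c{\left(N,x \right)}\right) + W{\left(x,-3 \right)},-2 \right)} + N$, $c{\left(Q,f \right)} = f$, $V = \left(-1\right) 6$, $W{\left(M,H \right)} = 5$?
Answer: $- \frac{7879}{17} \approx -463.47$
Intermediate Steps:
$V = -6$
$y{\left(Z,k \right)} = -18$ ($y{\left(Z,k \right)} = 3 \left(-6\right) = -18$)
$U{\left(N,x \right)} = - 17 N$ ($U{\left(N,x \right)} = N \left(-18\right) + N = - 18 N + N = - 17 N$)
$\frac{7879}{U{\left(1,-29 \right)}} = \frac{7879}{\left(-17\right) 1} = \frac{7879}{-17} = 7879 \left(- \frac{1}{17}\right) = - \frac{7879}{17}$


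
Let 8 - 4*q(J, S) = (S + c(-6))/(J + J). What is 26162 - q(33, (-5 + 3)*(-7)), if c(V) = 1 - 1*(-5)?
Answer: 1726565/66 ≈ 26160.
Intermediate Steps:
c(V) = 6 (c(V) = 1 + 5 = 6)
q(J, S) = 2 - (6 + S)/(8*J) (q(J, S) = 2 - (S + 6)/(4*(J + J)) = 2 - (6 + S)/(4*(2*J)) = 2 - (6 + S)*1/(2*J)/4 = 2 - (6 + S)/(8*J))
26162 - q(33, (-5 + 3)*(-7)) = 26162 - (-6 - (-5 + 3)*(-7) + 16*33)/(8*33) = 26162 - (-6 - (-2)*(-7) + 528)/(8*33) = 26162 - (-6 - 1*14 + 528)/(8*33) = 26162 - (-6 - 14 + 528)/(8*33) = 26162 - 508/(8*33) = 26162 - 1*127/66 = 26162 - 127/66 = 1726565/66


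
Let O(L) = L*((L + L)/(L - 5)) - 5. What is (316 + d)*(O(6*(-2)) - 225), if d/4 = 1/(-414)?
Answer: -274591180/3519 ≈ -78031.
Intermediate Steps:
d = -2/207 (d = 4/(-414) = 4*(-1/414) = -2/207 ≈ -0.0096618)
O(L) = -5 + 2*L²/(-5 + L) (O(L) = L*((2*L)/(-5 + L)) - 5 = L*(2*L/(-5 + L)) - 5 = 2*L²/(-5 + L) - 5 = -5 + 2*L²/(-5 + L))
(316 + d)*(O(6*(-2)) - 225) = (316 - 2/207)*((25 - 30*(-2) + 2*(6*(-2))²)/(-5 + 6*(-2)) - 225) = 65410*((25 - 5*(-12) + 2*(-12)²)/(-5 - 12) - 225)/207 = 65410*((25 + 60 + 2*144)/(-17) - 225)/207 = 65410*(-(25 + 60 + 288)/17 - 225)/207 = 65410*(-1/17*373 - 225)/207 = 65410*(-373/17 - 225)/207 = (65410/207)*(-4198/17) = -274591180/3519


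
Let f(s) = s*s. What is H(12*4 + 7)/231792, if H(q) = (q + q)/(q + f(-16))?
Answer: 5/3276696 ≈ 1.5259e-6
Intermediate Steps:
f(s) = s²
H(q) = 2*q/(256 + q) (H(q) = (q + q)/(q + (-16)²) = (2*q)/(q + 256) = (2*q)/(256 + q) = 2*q/(256 + q))
H(12*4 + 7)/231792 = (2*(12*4 + 7)/(256 + (12*4 + 7)))/231792 = (2*(48 + 7)/(256 + (48 + 7)))*(1/231792) = (2*55/(256 + 55))*(1/231792) = (2*55/311)*(1/231792) = (2*55*(1/311))*(1/231792) = (110/311)*(1/231792) = 5/3276696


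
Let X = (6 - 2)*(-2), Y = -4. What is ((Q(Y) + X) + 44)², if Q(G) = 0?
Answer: 1296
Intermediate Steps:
X = -8 (X = 4*(-2) = -8)
((Q(Y) + X) + 44)² = ((0 - 8) + 44)² = (-8 + 44)² = 36² = 1296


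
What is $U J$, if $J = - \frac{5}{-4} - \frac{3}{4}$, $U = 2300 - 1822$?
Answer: $239$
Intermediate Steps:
$U = 478$
$J = \frac{1}{2}$ ($J = \left(-5\right) \left(- \frac{1}{4}\right) - \frac{3}{4} = \frac{5}{4} - \frac{3}{4} = \frac{1}{2} \approx 0.5$)
$U J = 478 \cdot \frac{1}{2} = 239$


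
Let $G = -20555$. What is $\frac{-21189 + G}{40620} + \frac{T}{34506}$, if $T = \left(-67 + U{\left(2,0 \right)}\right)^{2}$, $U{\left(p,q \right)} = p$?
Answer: $- \frac{105733247}{116802810} \approx -0.90523$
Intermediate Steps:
$T = 4225$ ($T = \left(-67 + 2\right)^{2} = \left(-65\right)^{2} = 4225$)
$\frac{-21189 + G}{40620} + \frac{T}{34506} = \frac{-21189 - 20555}{40620} + \frac{4225}{34506} = \left(-41744\right) \frac{1}{40620} + 4225 \cdot \frac{1}{34506} = - \frac{10436}{10155} + \frac{4225}{34506} = - \frac{105733247}{116802810}$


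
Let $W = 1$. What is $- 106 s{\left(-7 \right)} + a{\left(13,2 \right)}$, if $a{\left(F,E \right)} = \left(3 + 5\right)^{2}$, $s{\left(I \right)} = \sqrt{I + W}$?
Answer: $64 - 106 i \sqrt{6} \approx 64.0 - 259.65 i$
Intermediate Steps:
$s{\left(I \right)} = \sqrt{1 + I}$ ($s{\left(I \right)} = \sqrt{I + 1} = \sqrt{1 + I}$)
$a{\left(F,E \right)} = 64$ ($a{\left(F,E \right)} = 8^{2} = 64$)
$- 106 s{\left(-7 \right)} + a{\left(13,2 \right)} = - 106 \sqrt{1 - 7} + 64 = - 106 \sqrt{-6} + 64 = - 106 i \sqrt{6} + 64 = 64 - 106 i \sqrt{6}$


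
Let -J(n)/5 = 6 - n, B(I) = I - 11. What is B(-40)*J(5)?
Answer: 255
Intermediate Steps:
B(I) = -11 + I
J(n) = -30 + 5*n (J(n) = -5*(6 - n) = -30 + 5*n)
B(-40)*J(5) = (-11 - 40)*(-30 + 5*5) = -51*(-30 + 25) = -51*(-5) = 255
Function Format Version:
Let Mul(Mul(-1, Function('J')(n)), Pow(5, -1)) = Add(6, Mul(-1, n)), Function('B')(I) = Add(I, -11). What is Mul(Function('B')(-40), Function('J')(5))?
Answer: 255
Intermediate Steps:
Function('B')(I) = Add(-11, I)
Function('J')(n) = Add(-30, Mul(5, n)) (Function('J')(n) = Mul(-5, Add(6, Mul(-1, n))) = Add(-30, Mul(5, n)))
Mul(Function('B')(-40), Function('J')(5)) = Mul(Add(-11, -40), Add(-30, Mul(5, 5))) = Mul(-51, Add(-30, 25)) = Mul(-51, -5) = 255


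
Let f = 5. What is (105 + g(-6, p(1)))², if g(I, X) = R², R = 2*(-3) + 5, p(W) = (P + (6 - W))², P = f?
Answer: 11236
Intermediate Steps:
P = 5
p(W) = (11 - W)² (p(W) = (5 + (6 - W))² = (11 - W)²)
R = -1 (R = -6 + 5 = -1)
g(I, X) = 1 (g(I, X) = (-1)² = 1)
(105 + g(-6, p(1)))² = (105 + 1)² = 106² = 11236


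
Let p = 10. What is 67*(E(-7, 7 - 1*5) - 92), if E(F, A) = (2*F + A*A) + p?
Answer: -6164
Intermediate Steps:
E(F, A) = 10 + A² + 2*F (E(F, A) = (2*F + A*A) + 10 = (2*F + A²) + 10 = (A² + 2*F) + 10 = 10 + A² + 2*F)
67*(E(-7, 7 - 1*5) - 92) = 67*((10 + (7 - 1*5)² + 2*(-7)) - 92) = 67*((10 + (7 - 5)² - 14) - 92) = 67*((10 + 2² - 14) - 92) = 67*((10 + 4 - 14) - 92) = 67*(0 - 92) = 67*(-92) = -6164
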